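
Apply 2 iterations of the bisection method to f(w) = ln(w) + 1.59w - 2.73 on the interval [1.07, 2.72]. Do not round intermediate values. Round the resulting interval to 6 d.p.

[1.070000, 1.482500]

f(1.070000) = -0.961041, f(2.720000) = 2.595432 (opposite signs)
step 1: m = 1.895000, f(m) = 0.922269 > 0 → root in [1.070000, 1.895000]
step 2: m = 1.482500, f(m) = 0.020905 > 0 → root in [1.070000, 1.482500]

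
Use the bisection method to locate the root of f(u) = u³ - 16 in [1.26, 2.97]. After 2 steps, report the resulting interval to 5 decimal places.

f(1.260000) = -13.999624, f(2.970000) = 10.198073 (opposite signs)
step 1: m = 2.115000, f(m) = -6.539129 < 0 → root in [2.115000, 2.970000]
step 2: m = 2.542500, f(m) = 0.435499 > 0 → root in [2.115000, 2.542500]

[2.11500, 2.54250]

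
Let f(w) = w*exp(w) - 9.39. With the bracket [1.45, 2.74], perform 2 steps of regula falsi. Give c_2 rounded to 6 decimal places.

1.628588

f(1.450000) = -3.208484, f(2.740000) = 33.044339
step 1: c = 1.564169, f(c) = -1.915304 < 0 → new bracket [1.564169, 2.740000]
step 2: c = 1.628588, f(c) = -1.089618 < 0 → new bracket [1.628588, 2.740000]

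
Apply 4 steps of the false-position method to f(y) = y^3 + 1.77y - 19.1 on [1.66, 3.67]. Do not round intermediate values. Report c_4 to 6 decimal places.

f(1.660000) = -11.587504, f(3.670000) = 36.826763
step 1: c = 2.141075, f(c) = -5.495180 < 0 → new bracket [2.141075, 3.670000]
step 2: c = 2.339594, f(c) = -2.152683 < 0 → new bracket [2.339594, 3.670000]
step 3: c = 2.413067, f(c) = -0.777839 < 0 → new bracket [2.413067, 3.670000]
step 4: c = 2.439066, f(c) = -0.272737 < 0 → new bracket [2.439066, 3.670000]

2.439066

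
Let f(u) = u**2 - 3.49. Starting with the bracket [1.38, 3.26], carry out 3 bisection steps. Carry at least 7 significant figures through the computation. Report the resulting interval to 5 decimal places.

[1.85000, 2.08500]

f(1.380000) = -1.585600, f(3.260000) = 7.137600 (opposite signs)
step 1: m = 2.320000, f(m) = 1.892400 > 0 → root in [1.380000, 2.320000]
step 2: m = 1.850000, f(m) = -0.067500 < 0 → root in [1.850000, 2.320000]
step 3: m = 2.085000, f(m) = 0.857225 > 0 → root in [1.850000, 2.085000]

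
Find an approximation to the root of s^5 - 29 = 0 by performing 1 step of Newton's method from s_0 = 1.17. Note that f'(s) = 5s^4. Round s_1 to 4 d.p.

s_0 = 1.170000: f = -26.807552, f' = 9.369436 → s_1 = 1.170000 - (-26.807552)/(9.369436) = 4.031170

4.0312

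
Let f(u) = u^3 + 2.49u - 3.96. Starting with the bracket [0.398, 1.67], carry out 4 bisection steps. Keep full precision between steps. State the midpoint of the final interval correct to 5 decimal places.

f(0.398000) = -2.905935, f(1.670000) = 4.855763 (opposite signs)
step 1: m = 1.034000, f(m) = -0.279833 < 0 → root in [1.034000, 1.670000]
step 2: m = 1.352000, f(m) = 1.877806 > 0 → root in [1.034000, 1.352000]
step 3: m = 1.193000, f(m) = 0.708506 > 0 → root in [1.034000, 1.193000]
step 4: m = 1.113500, f(m) = 0.193224 > 0 → root in [1.034000, 1.113500]
Midpoint of [1.034000, 1.113500] = 1.073750

1.07375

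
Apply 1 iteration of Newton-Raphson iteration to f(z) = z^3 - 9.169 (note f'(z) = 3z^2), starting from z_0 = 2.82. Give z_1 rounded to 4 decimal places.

z_0 = 2.820000: f = 13.256768, f' = 23.857200 → z_1 = 2.820000 - (13.256768)/(23.857200) = 2.264328

2.2643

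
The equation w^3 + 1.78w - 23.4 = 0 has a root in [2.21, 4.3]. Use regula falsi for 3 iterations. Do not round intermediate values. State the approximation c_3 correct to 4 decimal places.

f(2.210000) = -8.672339, f(4.300000) = 63.761000
step 1: c = 2.460233, f(c) = -4.129625 < 0 → new bracket [2.460233, 4.300000]
step 2: c = 2.572141, f(c) = -1.804530 < 0 → new bracket [2.572141, 4.300000]
step 3: c = 2.619696, f(c) = -0.758464 < 0 → new bracket [2.619696, 4.300000]

2.6197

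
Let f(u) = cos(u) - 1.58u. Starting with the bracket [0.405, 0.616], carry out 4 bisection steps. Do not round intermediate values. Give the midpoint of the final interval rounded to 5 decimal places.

0.54347

f(0.405000) = 0.279202, f(0.616000) = -0.157084 (opposite signs)
step 1: m = 0.510500, f(m) = 0.065910 > 0 → root in [0.510500, 0.616000]
step 2: m = 0.563250, f(m) = -0.044411 < 0 → root in [0.510500, 0.563250]
step 3: m = 0.536875, f(m) = 0.011049 > 0 → root in [0.536875, 0.563250]
step 4: m = 0.550063, f(m) = -0.016607 < 0 → root in [0.536875, 0.550063]
Midpoint of [0.536875, 0.550063] = 0.543469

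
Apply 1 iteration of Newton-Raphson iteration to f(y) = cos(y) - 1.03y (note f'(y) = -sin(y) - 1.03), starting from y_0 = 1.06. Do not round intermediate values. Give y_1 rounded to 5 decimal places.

0.74306

Newton update: y ← y − f(y)/f'(y).
y_0 = 1.060000: f = -0.602928, f' = -1.902355 → y_1 = 1.060000 - (-0.602928)/(-1.902355) = 0.743062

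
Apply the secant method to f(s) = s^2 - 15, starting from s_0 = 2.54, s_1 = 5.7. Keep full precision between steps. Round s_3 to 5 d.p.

3.81478

f(s_0) = -8.548400, f(s_1) = 17.490000
s_2 = 5.700000 - (17.490000)·(5.700000 - 2.540000)/(17.490000 - (-8.548400)) = 3.577427; f(s_2) = -2.202015
s_3 = 3.577427 - (-2.202015)·(3.577427 - 5.700000)/(-2.202015 - (17.490000)) = 3.814779; f(s_3) = -0.447461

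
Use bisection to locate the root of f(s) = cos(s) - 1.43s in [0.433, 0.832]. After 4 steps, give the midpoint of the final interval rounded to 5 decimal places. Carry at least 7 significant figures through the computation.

0.59509

f(0.433000) = 0.288521, f(0.832000) = -0.516361 (opposite signs)
step 1: m = 0.632500, f(m) = -0.097923 < 0 → root in [0.433000, 0.632500]
step 2: m = 0.532750, f(m) = 0.099581 > 0 → root in [0.532750, 0.632500]
step 3: m = 0.582625, f(m) = 0.001867 > 0 → root in [0.582625, 0.632500]
step 4: m = 0.607563, f(m) = -0.047772 < 0 → root in [0.582625, 0.607563]
Midpoint of [0.582625, 0.607563] = 0.595094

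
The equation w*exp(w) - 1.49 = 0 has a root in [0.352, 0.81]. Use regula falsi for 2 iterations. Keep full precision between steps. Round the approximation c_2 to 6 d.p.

f(0.352000) = -0.989488, f(0.810000) = 0.330805
step 1: c = 0.695246, f(c) = -0.096586 < 0 → new bracket [0.695246, 0.810000]
step 2: c = 0.721179, f(c) = -0.006637 < 0 → new bracket [0.721179, 0.810000]

0.721179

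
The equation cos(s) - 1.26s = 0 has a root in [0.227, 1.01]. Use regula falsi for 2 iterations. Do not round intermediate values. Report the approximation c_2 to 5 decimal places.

0.63538

f(0.227000) = 0.688326, f(1.010000) = -0.740739
step 1: c = 0.604141, f(c) = 0.061773 > 0 → new bracket [0.604141, 1.010000]
step 2: c = 0.635382, f(c) = 0.004264 > 0 → new bracket [0.635382, 1.010000]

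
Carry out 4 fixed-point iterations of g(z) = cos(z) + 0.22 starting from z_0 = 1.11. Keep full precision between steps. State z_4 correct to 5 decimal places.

0.94876

z_1 = g(1.110000) = 0.664662
z_2 = g(0.664662) = 1.007126
z_3 = g(1.007126) = 0.754293
z_4 = g(0.754293) = 0.948756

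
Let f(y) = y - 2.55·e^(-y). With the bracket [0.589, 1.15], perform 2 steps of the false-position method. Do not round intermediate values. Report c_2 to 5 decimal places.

0.96996

f(0.589000) = -0.825949, f(1.150000) = 0.342576
step 1: c = 0.985532, f(c) = 0.033768 > 0 → new bracket [0.589000, 0.985532]
step 2: c = 0.969957, f(c) = 0.003253 > 0 → new bracket [0.589000, 0.969957]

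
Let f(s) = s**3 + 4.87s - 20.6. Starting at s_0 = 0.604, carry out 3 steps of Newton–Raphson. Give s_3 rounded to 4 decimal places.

Newton update: s ← s − f(s)/f'(s).
f'(s) = 3s**2 + 4.87
s_0 = 0.604000: f = -17.438171, f' = 5.964448 → s_1 = 0.604000 - (-17.438171)/(5.964448) = 3.527686
s_1 = 3.527686: f = 40.480347, f' = 42.203699 → s_2 = 3.527686 - (40.480347)/(42.203699) = 2.568520
s_2 = 2.568520: f = 8.853972, f' = 24.661882 → s_3 = 2.568520 - (8.853972)/(24.661882) = 2.209505

2.2095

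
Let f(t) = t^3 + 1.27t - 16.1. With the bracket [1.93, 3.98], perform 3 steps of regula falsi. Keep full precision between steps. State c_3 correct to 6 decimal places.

2.316908

f(1.930000) = -6.459843, f(3.980000) = 51.999392
step 1: c = 2.156528, f(c) = -3.332026 < 0 → new bracket [2.156528, 3.980000]
step 2: c = 2.266337, f(c) = -1.581206 < 0 → new bracket [2.266337, 3.980000]
step 3: c = 2.316908, f(c) = -0.720213 < 0 → new bracket [2.316908, 3.980000]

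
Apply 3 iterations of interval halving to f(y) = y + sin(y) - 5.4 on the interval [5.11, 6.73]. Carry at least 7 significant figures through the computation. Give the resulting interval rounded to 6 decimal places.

f(5.110000) = -1.211989, f(6.730000) = 1.762095 (opposite signs)
step 1: m = 5.920000, f(m) = 0.164746 > 0 → root in [5.110000, 5.920000]
step 2: m = 5.515000, f(m) = -0.579831 < 0 → root in [5.515000, 5.920000]
step 3: m = 5.717500, f(m) = -0.218494 < 0 → root in [5.717500, 5.920000]

[5.717500, 5.920000]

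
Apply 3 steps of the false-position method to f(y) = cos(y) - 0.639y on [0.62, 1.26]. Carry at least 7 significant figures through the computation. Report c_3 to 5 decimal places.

f(0.620000) = 0.417698, f(1.260000) = -0.499323
step 1: c = 0.911517, f(c) = 0.030089 > 0 → new bracket [0.911517, 1.260000]
step 2: c = 0.931322, f(c) = 0.001659 > 0 → new bracket [0.931322, 1.260000]
step 3: c = 0.932410, f(c) = 0.000090 > 0 → new bracket [0.932410, 1.260000]

0.93241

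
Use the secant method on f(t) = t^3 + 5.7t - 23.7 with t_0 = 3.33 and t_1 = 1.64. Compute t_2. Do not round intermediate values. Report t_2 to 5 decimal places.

f(t_0) = 32.207037, f(t_1) = -9.941056
t_2 = 1.640000 - (-9.941056)·(1.640000 - 3.330000)/(-9.941056 - (32.207037)) = 2.038604; f(t_2) = -3.607716

2.03860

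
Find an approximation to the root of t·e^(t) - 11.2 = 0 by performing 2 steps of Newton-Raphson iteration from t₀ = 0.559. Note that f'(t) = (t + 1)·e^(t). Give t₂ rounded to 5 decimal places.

3.52495

t_0 = 0.559000: f = -10.222352, f' = 2.726570 → t_1 = 0.559000 - (-10.222352)/(2.726570) = 4.308161
t_1 = 4.308161: f = 308.912448, f' = 394.416179 → t_2 = 4.308161 - (308.912448)/(394.416179) = 3.524947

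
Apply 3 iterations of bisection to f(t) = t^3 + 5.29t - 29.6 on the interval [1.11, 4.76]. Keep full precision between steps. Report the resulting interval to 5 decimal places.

f(1.110000) = -22.360469, f(4.760000) = 103.430576 (opposite signs)
step 1: m = 2.935000, f(m) = 11.208900 > 0 → root in [1.110000, 2.935000]
step 2: m = 2.022500, f(m) = -10.627926 < 0 → root in [2.022500, 2.935000]
step 3: m = 2.478750, f(m) = -1.257473 < 0 → root in [2.478750, 2.935000]

[2.47875, 2.93500]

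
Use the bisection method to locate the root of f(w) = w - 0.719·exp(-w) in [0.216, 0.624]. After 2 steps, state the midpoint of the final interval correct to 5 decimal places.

f(0.216000) = -0.363324, f(0.624000) = 0.238762 (opposite signs)
step 1: m = 0.420000, f(m) = -0.052417 < 0 → root in [0.420000, 0.624000]
step 2: m = 0.522000, f(m) = 0.095394 > 0 → root in [0.420000, 0.522000]
Midpoint of [0.420000, 0.522000] = 0.471000

0.47100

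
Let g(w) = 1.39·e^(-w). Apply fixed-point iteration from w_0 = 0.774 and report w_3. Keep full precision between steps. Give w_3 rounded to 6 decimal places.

w_1 = g(0.774000) = 0.641019
w_2 = g(0.641019) = 0.732190
w_3 = g(0.732190) = 0.668388

0.668388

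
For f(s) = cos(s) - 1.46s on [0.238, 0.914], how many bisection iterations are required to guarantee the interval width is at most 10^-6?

20

Initial width b − a = 0.914 − 0.238 = 0.676000.
After n steps the width is (b−a)/2^n; need (b−a)/2^n ≤ 10^-6.
So n ≥ log₂(0.676000/10^-6) = log₂(676000.0000) ≈ 19.3667.
Hence n = 20.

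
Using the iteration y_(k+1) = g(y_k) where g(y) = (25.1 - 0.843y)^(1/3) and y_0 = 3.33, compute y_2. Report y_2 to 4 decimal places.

2.8326

y_1 = g(3.330000) = 2.814416
y_2 = g(2.814416) = 2.832589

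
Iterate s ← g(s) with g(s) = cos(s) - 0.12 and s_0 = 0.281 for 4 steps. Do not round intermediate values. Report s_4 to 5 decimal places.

s_1 = g(0.281000) = 0.840779
s_2 = g(0.840779) = 0.546883
s_3 = g(0.546883) = 0.734150
s_4 = g(0.734150) = 0.622401

0.62240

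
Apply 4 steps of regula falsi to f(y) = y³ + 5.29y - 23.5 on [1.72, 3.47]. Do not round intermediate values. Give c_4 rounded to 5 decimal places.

False-position update: c = (a·f(b) − b·f(a))/(f(b) − f(a)); replace the endpoint whose sign matches f(c).
f(1.720000) = -9.312752, f(3.470000) = 36.638223
step 1: c = 2.074667, f(c) = -3.595132 < 0 → new bracket [2.074667, 3.470000]
step 2: c = 2.199350, f(c) = -1.226870 < 0 → new bracket [2.199350, 3.470000]
step 3: c = 2.240521, f(c) = -0.400383 < 0 → new bracket [2.240521, 3.470000]
step 4: c = 2.253811, f(c) = -0.128734 < 0 → new bracket [2.253811, 3.470000]

2.25381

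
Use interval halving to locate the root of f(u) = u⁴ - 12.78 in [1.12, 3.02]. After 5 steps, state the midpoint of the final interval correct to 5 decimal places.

1.86219

f(1.120000) = -11.206481, f(3.020000) = 70.401696 (opposite signs)
step 1: m = 2.070000, f(m) = 5.580368 > 0 → root in [1.120000, 2.070000]
step 2: m = 1.595000, f(m) = -6.307937 < 0 → root in [1.595000, 2.070000]
step 3: m = 1.832500, f(m) = -1.503458 < 0 → root in [1.832500, 2.070000]
step 4: m = 1.951250, f(m) = 1.716116 > 0 → root in [1.832500, 1.951250]
step 5: m = 1.891875, f(m) = 0.030608 > 0 → root in [1.832500, 1.891875]
Midpoint of [1.832500, 1.891875] = 1.862188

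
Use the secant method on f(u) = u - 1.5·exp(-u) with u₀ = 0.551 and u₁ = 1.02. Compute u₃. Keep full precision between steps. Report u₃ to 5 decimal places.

0.72523

f(u_0) = -0.313560, f(u_1) = 0.479108
u_2 = 1.020000 - (0.479108)·(1.020000 - 0.551000)/(0.479108 - (-0.313560)) = 0.736525; f(u_2) = 0.018363
u_3 = 0.736525 - (0.018363)·(0.736525 - 1.020000)/(0.018363 - (0.479108)) = 0.725227; f(u_3) = -0.001095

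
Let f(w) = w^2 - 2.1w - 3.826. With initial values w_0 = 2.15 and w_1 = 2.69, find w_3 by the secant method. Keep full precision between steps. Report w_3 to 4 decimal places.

Secant update: w_(k+1) = w_k − f(w_k)·(w_k − w_(k-1))/(f(w_k) − f(w_(k-1))).
f(w_0) = -3.718500, f(w_1) = -2.238900
w_2 = 2.690000 - (-2.238900)·(2.690000 - 2.150000)/(-2.238900 - (-3.718500)) = 3.507117; f(w_2) = 1.108923
w_3 = 3.507117 - (1.108923)·(3.507117 - 2.690000)/(1.108923 - (-2.238900)) = 3.236457; f(w_3) = -0.147904

3.2365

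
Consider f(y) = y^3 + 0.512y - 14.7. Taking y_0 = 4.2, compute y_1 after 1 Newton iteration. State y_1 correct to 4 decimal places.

3.0483

Newton update: y ← y − f(y)/f'(y).
f'(y) = 3y^2 + 0.512
y_0 = 4.200000: f = 61.538400, f' = 53.432000 → y_1 = 4.200000 - (61.538400)/(53.432000) = 3.048286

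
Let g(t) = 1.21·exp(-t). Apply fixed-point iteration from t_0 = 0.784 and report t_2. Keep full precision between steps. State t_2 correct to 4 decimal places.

t_1 = g(0.784000) = 0.552457
t_2 = g(0.552457) = 0.696396

0.6964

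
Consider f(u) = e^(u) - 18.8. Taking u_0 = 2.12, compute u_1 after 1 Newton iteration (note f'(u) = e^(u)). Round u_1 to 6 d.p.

Newton update: u ← u − f(u)/f'(u).
u_0 = 2.120000: f = -10.468863, f' = 8.331137 → u_1 = 2.120000 - (-10.468863)/(8.331137) = 3.376595

3.376595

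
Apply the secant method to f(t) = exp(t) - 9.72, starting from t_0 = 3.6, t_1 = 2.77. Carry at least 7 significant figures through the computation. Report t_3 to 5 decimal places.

2.32799

f(t_0) = 26.878234, f(t_1) = 6.238634
t_2 = 2.770000 - (6.238634)·(2.770000 - 3.600000)/(6.238634 - (26.878234)) = 2.519120; f(t_2) = 2.697662
t_3 = 2.519120 - (2.697662)·(2.519120 - 2.770000)/(2.697662 - (6.238634)) = 2.327989; f(t_3) = 0.537290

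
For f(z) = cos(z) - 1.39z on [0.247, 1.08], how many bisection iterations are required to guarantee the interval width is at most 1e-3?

10

Initial width b − a = 1.08 − 0.247 = 0.833000.
After n steps the width is (b−a)/2^n; need (b−a)/2^n ≤ 1e-3.
So n ≥ log₂(0.833000/1e-3) = log₂(833.0000) ≈ 9.7022.
Hence n = 10.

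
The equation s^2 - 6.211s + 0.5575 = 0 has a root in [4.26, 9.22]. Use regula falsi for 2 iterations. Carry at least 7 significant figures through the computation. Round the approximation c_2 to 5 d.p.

5.82490

False-position update: c = (a·f(b) − b·f(a))/(f(b) − f(a)); replace the endpoint whose sign matches f(c).
f(4.260000) = -7.753760, f(9.220000) = 28.300480
step 1: c = 5.326689, f(c) = -4.152951 < 0 → new bracket [5.326689, 9.220000]
step 2: c = 5.824902, f(c) = -1.691483 < 0 → new bracket [5.824902, 9.220000]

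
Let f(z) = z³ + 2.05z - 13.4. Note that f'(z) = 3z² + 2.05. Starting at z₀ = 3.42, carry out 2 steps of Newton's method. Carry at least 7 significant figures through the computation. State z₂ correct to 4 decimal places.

2.1505

Newton update: z ← z − f(z)/f'(z).
z_0 = 3.420000: f = 33.612688, f' = 37.139200 → z_1 = 3.420000 - (33.612688)/(37.139200) = 2.514954
z_1 = 2.514954: f = 7.662722, f' = 21.024979 → z_2 = 2.514954 - (7.662722)/(21.024979) = 2.150496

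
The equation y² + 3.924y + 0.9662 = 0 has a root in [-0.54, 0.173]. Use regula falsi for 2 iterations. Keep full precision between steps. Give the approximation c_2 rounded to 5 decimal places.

-0.26789

f(-0.540000) = -0.861160, f(0.173000) = 1.674981
step 1: c = -0.297897, f(c) = -0.114006 < 0 → new bracket [-0.297897, 0.173000]
step 2: c = -0.267889, f(c) = -0.013230 < 0 → new bracket [-0.267889, 0.173000]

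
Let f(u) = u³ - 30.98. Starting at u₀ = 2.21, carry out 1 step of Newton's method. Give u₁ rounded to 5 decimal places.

f'(u) = 3u²
u_0 = 2.210000: f = -20.186139, f' = 14.652300 → u_1 = 2.210000 - (-20.186139)/(14.652300) = 3.587677

3.58768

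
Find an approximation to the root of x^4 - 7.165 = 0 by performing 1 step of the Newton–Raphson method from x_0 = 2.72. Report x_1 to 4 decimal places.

2.1290

Newton update: x ← x − f(x)/f'(x).
f'(x) = 4x^3
x_0 = 2.720000: f = 47.571323, f' = 80.494592 → x_1 = 2.720000 - (47.571323)/(80.494592) = 2.129012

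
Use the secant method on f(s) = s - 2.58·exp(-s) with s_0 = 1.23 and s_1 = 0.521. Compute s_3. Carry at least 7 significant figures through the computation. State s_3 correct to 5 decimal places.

f(s_0) = 0.475885, f(s_1) = -1.011330
s_2 = 0.521000 - (-1.011330)·(0.521000 - 1.230000)/(-1.011330 - (0.475885)) = 1.003131; f(s_2) = 0.056970
s_3 = 1.003131 - (0.056970)·(1.003131 - 0.521000)/(0.056970 - (-1.011330)) = 0.977420; f(s_3) = 0.006617

0.97742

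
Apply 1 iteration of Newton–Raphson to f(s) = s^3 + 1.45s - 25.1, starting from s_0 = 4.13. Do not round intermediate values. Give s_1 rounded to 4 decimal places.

f'(s) = 3s^2 + 1.45
s_0 = 4.130000: f = 51.333497, f' = 52.620700 → s_1 = 4.130000 - (51.333497)/(52.620700) = 3.154462

3.1545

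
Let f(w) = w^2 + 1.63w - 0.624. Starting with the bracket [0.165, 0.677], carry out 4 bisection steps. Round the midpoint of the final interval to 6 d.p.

f(0.165000) = -0.327825, f(0.677000) = 0.937839 (opposite signs)
step 1: m = 0.421000, f(m) = 0.239471 > 0 → root in [0.165000, 0.421000]
step 2: m = 0.293000, f(m) = -0.060561 < 0 → root in [0.293000, 0.421000]
step 3: m = 0.357000, f(m) = 0.085359 > 0 → root in [0.293000, 0.357000]
step 4: m = 0.325000, f(m) = 0.011375 > 0 → root in [0.293000, 0.325000]
Midpoint of [0.293000, 0.325000] = 0.309000

0.309000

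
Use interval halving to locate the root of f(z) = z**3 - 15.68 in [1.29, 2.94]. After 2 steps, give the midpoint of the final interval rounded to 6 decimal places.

2.321250

f(1.290000) = -13.533311, f(2.940000) = 9.732184 (opposite signs)
step 1: m = 2.115000, f(m) = -6.219129 < 0 → root in [2.115000, 2.940000]
step 2: m = 2.527500, f(m) = 0.466318 > 0 → root in [2.115000, 2.527500]
Midpoint of [2.115000, 2.527500] = 2.321250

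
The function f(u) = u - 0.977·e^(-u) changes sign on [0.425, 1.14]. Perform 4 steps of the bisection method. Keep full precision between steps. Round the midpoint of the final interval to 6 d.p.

0.536719

f(0.425000) = -0.213733, f(1.140000) = 0.827537 (opposite signs)
step 1: m = 0.782500, f(m) = 0.335756 > 0 → root in [0.425000, 0.782500]
step 2: m = 0.603750, f(m) = 0.069568 > 0 → root in [0.425000, 0.603750]
step 3: m = 0.514375, f(m) = -0.069748 < 0 → root in [0.514375, 0.603750]
step 4: m = 0.559063, f(m) = 0.000468 > 0 → root in [0.514375, 0.559063]
Midpoint of [0.514375, 0.559063] = 0.536719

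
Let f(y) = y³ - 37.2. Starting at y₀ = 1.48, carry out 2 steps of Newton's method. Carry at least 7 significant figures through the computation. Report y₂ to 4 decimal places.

f'(y) = 3y²
y_0 = 1.480000: f = -33.958208, f' = 6.571200 → y_1 = 1.480000 - (-33.958208)/(6.571200) = 6.647733
y_1 = 6.647733: f = 256.578989, f' = 132.577068 → y_2 = 6.647733 - (256.578989)/(132.577068) = 4.712414

4.7124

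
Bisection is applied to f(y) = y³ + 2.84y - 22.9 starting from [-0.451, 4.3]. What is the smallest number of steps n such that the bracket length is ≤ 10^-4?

16

Initial width b − a = 4.3 − -0.451 = 4.751000.
After n steps the width is (b−a)/2^n; need (b−a)/2^n ≤ 10^-4.
So n ≥ log₂(4.751000/10^-4) = log₂(47510.0000) ≈ 15.5359.
Hence n = 16.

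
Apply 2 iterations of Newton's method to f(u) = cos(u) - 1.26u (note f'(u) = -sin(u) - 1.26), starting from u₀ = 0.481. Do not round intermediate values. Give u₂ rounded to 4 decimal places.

Newton update: u ← u − f(u)/f'(u).
u_0 = 0.481000: f = 0.280473, f' = -1.722666 → u_1 = 0.481000 - (0.280473)/(-1.722666) = 0.643813
u_1 = 0.643813: f = -0.011392, f' = -1.860250 → u_2 = 0.643813 - (-0.011392)/(-1.860250) = 0.637689

0.6377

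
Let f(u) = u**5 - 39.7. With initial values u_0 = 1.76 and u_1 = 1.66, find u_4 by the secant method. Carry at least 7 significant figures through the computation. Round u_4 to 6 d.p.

Secant update: u_(k+1) = u_k − f(u_k)·(u_k − u_(k-1))/(f(u_k) − f(u_(k-1))).
f(u_0) = -22.812579, f(u_1) = -27.095070
u_2 = 1.660000 - (-27.095070)·(1.660000 - 1.760000)/(-27.095070 - (-22.812579)) = 2.292694; f(u_2) = 23.647659
u_3 = 2.292694 - (23.647659)·(2.292694 - 1.660000)/(23.647659 - (-27.095070)) = 1.997839; f(u_3) = -7.872478
u_4 = 1.997839 - (-7.872478)·(1.997839 - 2.292694)/(-7.872478 - (23.647659)) = 2.071482; f(u_4) = -1.557760

2.071482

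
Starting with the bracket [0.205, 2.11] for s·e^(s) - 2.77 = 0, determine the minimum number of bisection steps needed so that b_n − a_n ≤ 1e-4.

15

Initial width b − a = 2.11 − 0.205 = 1.905000.
After n steps the width is (b−a)/2^n; need (b−a)/2^n ≤ 1e-4.
So n ≥ log₂(1.905000/1e-4) = log₂(19050.0000) ≈ 14.2175.
Hence n = 15.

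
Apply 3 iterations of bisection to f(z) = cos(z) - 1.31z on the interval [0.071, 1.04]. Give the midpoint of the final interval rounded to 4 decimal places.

f(0.071000) = 0.904471, f(1.040000) = -0.856180 (opposite signs)
step 1: m = 0.555500, f(m) = 0.121932 > 0 → root in [0.555500, 1.040000]
step 2: m = 0.797750, f(m) = -0.346734 < 0 → root in [0.555500, 0.797750]
step 3: m = 0.676625, f(m) = -0.106688 < 0 → root in [0.555500, 0.676625]
Midpoint of [0.555500, 0.676625] = 0.616062

0.6161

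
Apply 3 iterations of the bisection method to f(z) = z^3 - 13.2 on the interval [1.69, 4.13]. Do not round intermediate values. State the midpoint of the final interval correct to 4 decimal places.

f(1.690000) = -8.373191, f(4.130000) = 57.244997 (opposite signs)
step 1: m = 2.910000, f(m) = 11.442171 > 0 → root in [1.690000, 2.910000]
step 2: m = 2.300000, f(m) = -1.033000 < 0 → root in [2.300000, 2.910000]
step 3: m = 2.605000, f(m) = 4.477595 > 0 → root in [2.300000, 2.605000]
Midpoint of [2.300000, 2.605000] = 2.452500

2.4525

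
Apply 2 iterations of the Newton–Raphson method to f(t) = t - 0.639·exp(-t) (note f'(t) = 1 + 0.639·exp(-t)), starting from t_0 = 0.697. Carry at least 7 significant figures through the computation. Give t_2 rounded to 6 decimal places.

0.419881

Newton update: t ← t − f(t)/f'(t).
t_0 = 0.697000: f = 0.378729, f' = 1.318271 → t_1 = 0.697000 - (0.378729)/(1.318271) = 0.409708
t_1 = 0.409708: f = -0.014488, f' = 1.424196 → t_2 = 0.409708 - (-0.014488)/(1.424196) = 0.419881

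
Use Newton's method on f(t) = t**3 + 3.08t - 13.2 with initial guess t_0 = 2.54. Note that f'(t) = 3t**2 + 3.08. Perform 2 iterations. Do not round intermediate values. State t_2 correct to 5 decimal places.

t_0 = 2.540000: f = 11.010264, f' = 22.434800 → t_1 = 2.540000 - (11.010264)/(22.434800) = 2.049233
t_1 = 2.049233: f = 1.717093, f' = 15.678065 → t_2 = 2.049233 - (1.717093)/(15.678065) = 1.939711

1.93971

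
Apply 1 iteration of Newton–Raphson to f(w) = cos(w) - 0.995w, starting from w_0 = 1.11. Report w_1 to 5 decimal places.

Newton update: w ← w − f(w)/f'(w).
f'(w) = -sin(w) - 0.995
w_0 = 1.110000: f = -0.659788, f' = -1.890699 → w_1 = 1.110000 - (-0.659788)/(-1.890699) = 0.761035

0.76103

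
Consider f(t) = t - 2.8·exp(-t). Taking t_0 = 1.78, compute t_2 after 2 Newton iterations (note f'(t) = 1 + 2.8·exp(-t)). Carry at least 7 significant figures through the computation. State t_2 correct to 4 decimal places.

1.0110

t_0 = 1.780000: f = 1.307813, f' = 1.472187 → t_1 = 1.780000 - (1.307813)/(1.472187) = 0.891653
t_1 = 0.891653: f = -0.256285, f' = 2.147937 → t_2 = 0.891653 - (-0.256285)/(2.147937) = 1.010969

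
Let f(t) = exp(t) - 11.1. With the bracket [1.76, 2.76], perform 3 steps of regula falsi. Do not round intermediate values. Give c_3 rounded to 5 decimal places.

2.40363

f(1.760000) = -5.287563, f(2.760000) = 4.699843
step 1: c = 2.289423, f(c) = -1.230758 < 0 → new bracket [2.289423, 2.760000]
step 2: c = 2.387080, f(c) = -0.218323 < 0 → new bracket [2.387080, 2.760000]
step 3: c = 2.403635, f(c) = -0.036685 < 0 → new bracket [2.403635, 2.760000]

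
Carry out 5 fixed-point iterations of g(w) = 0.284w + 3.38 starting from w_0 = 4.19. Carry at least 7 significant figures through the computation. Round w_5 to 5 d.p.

4.71969

w_1 = g(4.190000) = 4.569960
w_2 = g(4.569960) = 4.677869
w_3 = g(4.677869) = 4.708515
w_4 = g(4.708515) = 4.717218
w_5 = g(4.717218) = 4.719690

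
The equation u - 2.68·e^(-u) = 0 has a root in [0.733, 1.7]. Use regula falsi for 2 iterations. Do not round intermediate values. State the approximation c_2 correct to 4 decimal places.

0.9958

False-position update: c = (a·f(b) − b·f(a))/(f(b) − f(a)); replace the endpoint whose sign matches f(c).
f(0.733000) = -0.554647, f(1.700000) = 1.210408
step 1: c = 1.036868, f(c) = 0.086638 > 0 → new bracket [0.733000, 1.036868]
step 2: c = 0.995815, f(c) = 0.005764 > 0 → new bracket [0.733000, 0.995815]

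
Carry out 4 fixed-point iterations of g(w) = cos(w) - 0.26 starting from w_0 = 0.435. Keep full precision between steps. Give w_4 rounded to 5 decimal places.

0.56604

w_1 = g(0.435000) = 0.646870
w_2 = g(0.646870) = 0.537974
w_3 = g(0.537974) = 0.598749
w_4 = g(0.598749) = 0.566042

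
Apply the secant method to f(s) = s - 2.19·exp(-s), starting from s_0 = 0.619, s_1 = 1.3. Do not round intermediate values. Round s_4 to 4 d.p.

0.8949

f(s_0) = -0.560277, f(s_1) = 0.703155
s_2 = 1.300000 - (0.703155)·(1.300000 - 0.619000)/(0.703155 - (-0.560277)) = 0.920994; f(s_2) = 0.049104
s_3 = 0.920994 - (0.049104)·(0.920994 - 1.300000)/(0.049104 - (0.703155)) = 0.892539; f(s_3) = -0.004516
s_4 = 0.892539 - (-0.004516)·(0.892539 - 0.920994)/(-0.004516 - (0.049104)) = 0.894936; f(s_4) = 0.000028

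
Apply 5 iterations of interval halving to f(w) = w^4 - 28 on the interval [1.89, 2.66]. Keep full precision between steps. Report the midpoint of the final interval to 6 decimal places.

f(1.890000) = -15.240102, f(2.660000) = 22.064115 (opposite signs)
step 1: m = 2.275000, f(m) = -1.212906 < 0 → root in [2.275000, 2.660000]
step 2: m = 2.467500, f(m) = 9.070517 > 0 → root in [2.275000, 2.467500]
step 3: m = 2.371250, f(m) = 3.616179 > 0 → root in [2.275000, 2.371250]
step 4: m = 2.323125, f(m) = 1.126635 > 0 → root in [2.275000, 2.323125]
step 5: m = 2.299062, f(m) = -0.061498 < 0 → root in [2.299062, 2.323125]
Midpoint of [2.299062, 2.323125] = 2.311094

2.311094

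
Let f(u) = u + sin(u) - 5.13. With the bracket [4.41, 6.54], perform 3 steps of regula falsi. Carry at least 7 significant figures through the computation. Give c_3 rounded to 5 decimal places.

False-position update: c = (a·f(b) − b·f(a))/(f(b) − f(a)); replace the endpoint whose sign matches f(c).
f(4.410000) = -1.674628, f(6.540000) = 1.664001
step 1: c = 5.478390, f(c) = -0.372299 < 0 → new bracket [5.478390, 6.540000]
step 2: c = 5.672485, f(c) = -0.030956 < 0 → new bracket [5.672485, 6.540000]
step 3: c = 5.688329, f(c) = -0.002061 < 0 → new bracket [5.688329, 6.540000]

5.68833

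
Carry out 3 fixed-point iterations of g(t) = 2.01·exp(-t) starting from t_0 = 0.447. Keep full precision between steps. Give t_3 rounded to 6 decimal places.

1.152964

t_1 = g(0.447000) = 1.285483
t_2 = g(1.285483) = 0.555799
t_3 = g(0.555799) = 1.152964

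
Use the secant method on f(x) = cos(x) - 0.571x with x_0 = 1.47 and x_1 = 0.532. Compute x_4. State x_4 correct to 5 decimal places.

0.97813

f(x_0) = -0.738744, f(x_1) = 0.558022
x_2 = 0.532000 - (0.558022)·(0.532000 - 1.470000)/(0.558022 - (-0.738744)) = 0.935638; f(x_2) = 0.059055
x_3 = 0.935638 - (0.059055)·(0.935638 - 0.532000)/(0.059055 - (0.558022)) = 0.983411; f(x_3) = -0.007341
x_4 = 0.983411 - (-0.007341)·(0.983411 - 0.935638)/(-0.007341 - (0.059055)) = 0.978129; f(x_4) = 0.000064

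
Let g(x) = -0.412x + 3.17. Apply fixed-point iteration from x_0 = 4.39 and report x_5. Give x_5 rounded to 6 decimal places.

2.219580

x_1 = g(4.390000) = 1.361320
x_2 = g(1.361320) = 2.609136
x_3 = g(2.609136) = 2.095036
x_4 = g(2.095036) = 2.306845
x_5 = g(2.306845) = 2.219580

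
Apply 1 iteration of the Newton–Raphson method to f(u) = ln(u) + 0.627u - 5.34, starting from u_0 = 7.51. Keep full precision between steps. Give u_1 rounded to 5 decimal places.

Newton update: u ← u − f(u)/f'(u).
f'(u) = 1/u + 0.627
u_0 = 7.510000: f = 1.385005, f' = 0.760156 → u_1 = 7.510000 - (1.385005)/(0.760156) = 5.687998

5.68800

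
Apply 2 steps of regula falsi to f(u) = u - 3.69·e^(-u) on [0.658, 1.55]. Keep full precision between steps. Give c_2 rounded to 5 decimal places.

False-position update: c = (a·f(b) − b·f(a))/(f(b) − f(a)); replace the endpoint whose sign matches f(c).
f(0.658000) = -1.253000, f(1.550000) = 0.766805
step 1: c = 1.211358, f(c) = 0.112504 > 0 → new bracket [0.658000, 1.211358]
step 2: c = 1.165767, f(c) = 0.015655 > 0 → new bracket [0.658000, 1.165767]

1.16577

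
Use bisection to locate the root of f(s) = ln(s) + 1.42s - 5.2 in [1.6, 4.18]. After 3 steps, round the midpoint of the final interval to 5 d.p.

3.05125

f(1.600000) = -2.457996, f(4.180000) = 2.165911 (opposite signs)
step 1: m = 2.890000, f(m) = -0.034943 < 0 → root in [2.890000, 4.180000]
step 2: m = 3.535000, f(m) = 1.082413 > 0 → root in [2.890000, 3.535000]
step 3: m = 3.212500, f(m) = 0.528799 > 0 → root in [2.890000, 3.212500]
Midpoint of [2.890000, 3.212500] = 3.051250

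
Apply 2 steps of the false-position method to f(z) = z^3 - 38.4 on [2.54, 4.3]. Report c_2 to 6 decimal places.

f(2.540000) = -22.012936, f(4.300000) = 41.107000
step 1: c = 3.153796, f(c) = -7.030990 < 0 → new bracket [3.153796, 4.300000]
step 2: c = 3.321210, f(c) = -1.765622 < 0 → new bracket [3.321210, 4.300000]

3.321210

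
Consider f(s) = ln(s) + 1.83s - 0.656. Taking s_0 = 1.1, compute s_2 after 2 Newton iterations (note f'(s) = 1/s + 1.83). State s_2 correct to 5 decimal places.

0.61882

s_0 = 1.100000: f = 1.452310, f' = 2.739091 → s_1 = 1.100000 - (1.452310)/(2.739091) = 0.569784
s_1 = 0.569784: f = -0.175794, f' = 3.585051 → s_2 = 0.569784 - (-0.175794)/(3.585051) = 0.618819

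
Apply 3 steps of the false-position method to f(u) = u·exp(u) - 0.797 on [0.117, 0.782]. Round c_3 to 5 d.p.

0.48426

False-position update: c = (a·f(b) − b·f(a))/(f(b) − f(a)); replace the endpoint whose sign matches f(c).
f(0.117000) = -0.665478, f(0.782000) = 0.912327
step 1: c = 0.397480, f(c) = -0.205522 < 0 → new bracket [0.397480, 0.782000]
step 2: c = 0.468176, f(c) = -0.049286 < 0 → new bracket [0.468176, 0.782000]
step 3: c = 0.484261, f(c) = -0.011057 < 0 → new bracket [0.484261, 0.782000]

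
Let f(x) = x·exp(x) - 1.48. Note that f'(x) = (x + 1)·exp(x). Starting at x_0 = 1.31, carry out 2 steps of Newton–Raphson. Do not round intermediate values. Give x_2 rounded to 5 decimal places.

Newton update: x ← x − f(x)/f'(x).
x_0 = 1.310000: f = 3.375088, f' = 8.561261 → x_1 = 1.310000 - (3.375088)/(8.561261) = 0.915772
x_1 = 0.915772: f = 0.808243, f' = 4.786947 → x_2 = 0.915772 - (0.808243)/(4.786947) = 0.746929

0.74693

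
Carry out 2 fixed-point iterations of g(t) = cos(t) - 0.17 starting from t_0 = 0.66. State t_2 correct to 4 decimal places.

0.6439

t_1 = g(0.660000) = 0.619992
t_2 = g(0.619992) = 0.643883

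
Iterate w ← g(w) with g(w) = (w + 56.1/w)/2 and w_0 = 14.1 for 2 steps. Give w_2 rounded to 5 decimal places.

7.62278

w_1 = g(14.100000) = 9.039362
w_2 = g(9.039362) = 7.622776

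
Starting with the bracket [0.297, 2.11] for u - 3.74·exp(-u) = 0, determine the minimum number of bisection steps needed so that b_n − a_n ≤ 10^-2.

Initial width b − a = 2.11 − 0.297 = 1.813000.
After n steps the width is (b−a)/2^n; need (b−a)/2^n ≤ 10^-2.
So n ≥ log₂(1.813000/10^-2) = log₂(181.3000) ≈ 7.5022.
Hence n = 8.

8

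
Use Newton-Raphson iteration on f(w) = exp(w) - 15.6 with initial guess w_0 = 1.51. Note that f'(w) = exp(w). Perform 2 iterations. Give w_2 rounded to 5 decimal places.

3.25471

w_0 = 1.510000: f = -11.073269, f' = 4.526731 → w_1 = 1.510000 - (-11.073269)/(4.526731) = 3.956196
w_1 = 3.956196: f = 36.658139, f' = 52.258139 → w_2 = 3.956196 - (36.658139)/(52.258139) = 3.254714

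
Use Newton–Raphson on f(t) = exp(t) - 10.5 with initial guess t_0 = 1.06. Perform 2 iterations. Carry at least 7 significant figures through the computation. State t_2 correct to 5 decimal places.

Newton update: t ← t − f(t)/f'(t).
f'(t) = exp(t)
t_0 = 1.060000: f = -7.613629, f' = 2.886371 → t_1 = 1.060000 - (-7.613629)/(2.886371) = 3.697786
t_1 = 3.697786: f = 29.857853, f' = 40.357853 → t_2 = 3.697786 - (29.857853)/(40.357853) = 2.957958

2.95796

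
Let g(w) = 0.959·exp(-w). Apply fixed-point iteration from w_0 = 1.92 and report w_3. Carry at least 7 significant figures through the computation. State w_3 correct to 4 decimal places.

w_1 = g(1.920000) = 0.140596
w_2 = g(0.140596) = 0.833218
w_3 = g(0.833218) = 0.416828

0.4168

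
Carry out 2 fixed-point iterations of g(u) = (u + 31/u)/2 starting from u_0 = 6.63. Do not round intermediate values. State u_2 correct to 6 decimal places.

u_1 = g(6.630000) = 5.652858
u_2 = g(5.652858) = 5.568405

5.568405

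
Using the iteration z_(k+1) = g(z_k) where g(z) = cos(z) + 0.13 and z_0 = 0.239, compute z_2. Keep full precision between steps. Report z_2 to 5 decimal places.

0.58219

z_1 = g(0.239000) = 1.101575
z_2 = g(1.101575) = 0.582192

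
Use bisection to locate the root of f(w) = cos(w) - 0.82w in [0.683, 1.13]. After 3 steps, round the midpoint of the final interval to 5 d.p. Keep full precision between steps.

f(0.683000) = 0.215623, f(1.130000) = -0.499940 (opposite signs)
step 1: m = 0.906500, f(m) = -0.126825 < 0 → root in [0.683000, 0.906500]
step 2: m = 0.794750, f(m) = 0.048768 > 0 → root in [0.794750, 0.906500]
step 3: m = 0.850625, f(m) = -0.037999 < 0 → root in [0.794750, 0.850625]
Midpoint of [0.794750, 0.850625] = 0.822688

0.82269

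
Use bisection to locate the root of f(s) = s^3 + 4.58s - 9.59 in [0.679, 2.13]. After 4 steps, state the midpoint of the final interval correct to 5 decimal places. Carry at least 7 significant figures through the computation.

f(0.679000) = -6.167133, f(2.130000) = 9.828997 (opposite signs)
step 1: m = 1.404500, f(m) = -0.386845 < 0 → root in [1.404500, 2.130000]
step 2: m = 1.767250, f(m) = 4.023432 > 0 → root in [1.404500, 1.767250]
step 3: m = 1.585875, f(m) = 1.661782 > 0 → root in [1.404500, 1.585875]
step 4: m = 1.495188, f(m) = 0.600578 > 0 → root in [1.404500, 1.495188]
Midpoint of [1.404500, 1.495188] = 1.449844

1.44984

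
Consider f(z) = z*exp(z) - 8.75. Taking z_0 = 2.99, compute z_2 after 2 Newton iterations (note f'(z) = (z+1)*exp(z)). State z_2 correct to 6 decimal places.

1.898138

z_0 = 2.990000: f = 50.708191, f' = 79.343873 → z_1 = 2.990000 - (50.708191)/(79.343873) = 2.350906
z_1 = 2.350906: f = 15.922933, f' = 35.168008 → z_2 = 2.350906 - (15.922933)/(35.168008) = 1.898138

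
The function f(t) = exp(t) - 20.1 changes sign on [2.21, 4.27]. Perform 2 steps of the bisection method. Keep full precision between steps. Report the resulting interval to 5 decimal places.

[2.72500, 3.24000]

f(2.210000) = -10.984284, f(4.270000) = 51.421636 (opposite signs)
step 1: m = 3.240000, f(m) = 5.433722 > 0 → root in [2.210000, 3.240000]
step 2: m = 2.725000, f(m) = -4.843586 < 0 → root in [2.725000, 3.240000]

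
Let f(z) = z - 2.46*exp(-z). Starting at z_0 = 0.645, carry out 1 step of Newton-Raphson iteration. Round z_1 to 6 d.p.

f'(z) = 1 + 2.46*exp(-z)
z_0 = 0.645000: f = -0.645670, f' = 2.290670 → z_1 = 0.645000 - (-0.645670)/(2.290670) = 0.926869

0.926869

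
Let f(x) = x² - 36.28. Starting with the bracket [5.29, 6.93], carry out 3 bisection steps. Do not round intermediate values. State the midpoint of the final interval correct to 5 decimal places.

6.00750

f(5.290000) = -8.295900, f(6.930000) = 11.744900 (opposite signs)
step 1: m = 6.110000, f(m) = 1.052100 > 0 → root in [5.290000, 6.110000]
step 2: m = 5.700000, f(m) = -3.790000 < 0 → root in [5.700000, 6.110000]
step 3: m = 5.905000, f(m) = -1.410975 < 0 → root in [5.905000, 6.110000]
Midpoint of [5.905000, 6.110000] = 6.007500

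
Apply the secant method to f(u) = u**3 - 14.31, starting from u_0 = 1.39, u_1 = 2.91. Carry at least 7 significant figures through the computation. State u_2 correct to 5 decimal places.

2.19473

f(u_0) = -11.624381, f(u_1) = 10.332171
u_2 = 2.910000 - (10.332171)·(2.910000 - 1.390000)/(10.332171 - (-11.624381)) = 2.194728; f(u_2) = -3.738362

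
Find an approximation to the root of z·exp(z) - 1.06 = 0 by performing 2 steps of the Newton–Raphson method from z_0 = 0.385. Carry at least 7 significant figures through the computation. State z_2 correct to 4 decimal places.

f'(z) = (z + 1)·exp(z)
z_0 = 0.385000: f = -0.494198, f' = 2.035416 → z_1 = 0.385000 - (-0.494198)/(2.035416) = 0.627800
z_1 = 0.627800: f = 0.116173, f' = 3.049657 → z_2 = 0.627800 - (0.116173)/(3.049657) = 0.589706

0.5897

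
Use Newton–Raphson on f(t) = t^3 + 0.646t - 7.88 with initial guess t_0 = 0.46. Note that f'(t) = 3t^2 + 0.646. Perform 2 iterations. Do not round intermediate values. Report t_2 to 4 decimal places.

t_0 = 0.460000: f = -7.485504, f' = 1.280800 → t_1 = 0.460000 - (-7.485504)/(1.280800) = 6.304397
t_1 = 6.304397: f = 246.763587, f' = 119.882274 → t_2 = 6.304397 - (246.763587)/(119.882274) = 4.246015

4.2460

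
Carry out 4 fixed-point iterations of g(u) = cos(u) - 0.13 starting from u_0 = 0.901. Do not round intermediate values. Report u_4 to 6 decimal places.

0.695131

u_1 = g(0.901000) = 0.490826
u_2 = g(0.490826) = 0.751944
u_3 = g(0.751944) = 0.600363
u_4 = g(0.600363) = 0.695131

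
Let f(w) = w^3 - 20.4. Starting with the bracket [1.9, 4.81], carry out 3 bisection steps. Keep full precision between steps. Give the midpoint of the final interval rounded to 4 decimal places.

2.8094

f(1.900000) = -13.541000, f(4.810000) = 90.884641 (opposite signs)
step 1: m = 3.355000, f(m) = 17.363964 > 0 → root in [1.900000, 3.355000]
step 2: m = 2.627500, f(m) = -2.260380 < 0 → root in [2.627500, 3.355000]
step 3: m = 2.991250, f(m) = 6.364438 > 0 → root in [2.627500, 2.991250]
Midpoint of [2.627500, 2.991250] = 2.809375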